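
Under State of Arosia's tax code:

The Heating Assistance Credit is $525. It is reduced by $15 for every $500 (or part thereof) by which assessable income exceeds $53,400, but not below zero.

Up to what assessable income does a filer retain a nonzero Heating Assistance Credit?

After 34 increments the reduction is 34 × $15 = $510, leaving $15; one more increment wipes it out. Increment 34 ends at excess 34 × $500 = $17,000, so the highest qualifying income is $53,400 + $17,000 = $70,400.

$70,400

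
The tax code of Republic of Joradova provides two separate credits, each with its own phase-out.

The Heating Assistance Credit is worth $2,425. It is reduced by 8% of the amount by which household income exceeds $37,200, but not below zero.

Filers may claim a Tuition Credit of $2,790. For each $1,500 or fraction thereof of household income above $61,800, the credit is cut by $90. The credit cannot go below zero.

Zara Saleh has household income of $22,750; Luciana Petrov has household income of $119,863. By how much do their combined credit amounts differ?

Zara ($22,750): Heating Assistance Credit: $22,750 is at or below the $37,200 threshold, so the full $2,425 applies. Tuition Credit: $22,750 is at or below the $61,800 threshold, so the full $2,790 applies. total $2,425 + $2,790 = $5,215
Luciana ($119,863): Heating Assistance Credit: 8% of the $82,663 excess over $37,200 is $6,613.04 ≥ base, so the credit is $0. Tuition Credit: income exceeds $61,800 by $58,063 → 39 increments × $90 = $3,510 ≥ base, so the credit is $0. total $0 + $0 = $0
Difference: |$5,215 − $0| = $5,215.

$5,215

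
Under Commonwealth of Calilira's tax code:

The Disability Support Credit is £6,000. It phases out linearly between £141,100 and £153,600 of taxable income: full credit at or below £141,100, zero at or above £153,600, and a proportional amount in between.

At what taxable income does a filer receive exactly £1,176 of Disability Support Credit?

£151,150

£1,176 is 1,176/6,000 of the full £6,000, so 4,824/6,000 of the £12,500 range has been used: income = £141,100 + £12,500 × 4,824/6,000 = £151,150.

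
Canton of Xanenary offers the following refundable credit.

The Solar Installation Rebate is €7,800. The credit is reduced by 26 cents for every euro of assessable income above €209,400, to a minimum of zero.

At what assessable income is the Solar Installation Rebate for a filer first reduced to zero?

The credit falls by 26% of each euro above €209,400, so it reaches zero when the excess is €7,800 / 26% = €30,000: income = €209,400 + €30,000 = €239,400.

€239,400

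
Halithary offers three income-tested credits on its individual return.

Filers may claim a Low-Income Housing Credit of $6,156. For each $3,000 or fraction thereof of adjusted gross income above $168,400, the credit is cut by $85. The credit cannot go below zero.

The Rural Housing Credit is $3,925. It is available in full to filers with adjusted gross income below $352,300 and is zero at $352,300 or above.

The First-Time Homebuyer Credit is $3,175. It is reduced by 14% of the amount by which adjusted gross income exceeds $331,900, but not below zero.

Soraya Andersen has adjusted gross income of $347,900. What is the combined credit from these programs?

Low-Income Housing Credit: income exceeds $168,400 by $179,500, which is 60 full-or-partial $3,000 increments; reduction = 60 × $85 = $5,100, leaving $1,056.
Rural Housing Credit: $347,900 is below the $352,300 cutoff, so the full $3,925 applies.
First-Time Homebuyer Credit: 14% of the $16,000 excess over $331,900 is $2,240; credit = $3,175 − $2,240 = $935.
Total: $1,056 + $3,925 + $935 = $5,916.

$5,916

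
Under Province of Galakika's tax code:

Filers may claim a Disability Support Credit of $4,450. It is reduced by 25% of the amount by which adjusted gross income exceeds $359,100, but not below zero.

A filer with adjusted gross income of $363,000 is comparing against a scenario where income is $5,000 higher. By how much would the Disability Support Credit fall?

At $363,000 — 25% of the $3,900 excess over $359,100 is $975; credit = $4,450 − $975 = $3,475.
At $368,000 — 25% of the $8,900 excess over $359,100 is $2,225; credit = $4,450 − $2,225 = $2,225.
Lost: $3,475 − $2,225 = $1,250.

$1,250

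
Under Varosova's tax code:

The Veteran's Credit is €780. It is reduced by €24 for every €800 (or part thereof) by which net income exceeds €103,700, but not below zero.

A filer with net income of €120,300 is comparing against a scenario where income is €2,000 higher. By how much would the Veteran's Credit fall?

At €120,300 — income exceeds €103,700 by €16,600, which is 21 full-or-partial €800 increments; reduction = 21 × €24 = €504, leaving €276.
At €122,300 — income exceeds €103,700 by €18,600, which is 24 full-or-partial €800 increments; reduction = 24 × €24 = €576, leaving €204.
Lost: €276 − €204 = €72.

€72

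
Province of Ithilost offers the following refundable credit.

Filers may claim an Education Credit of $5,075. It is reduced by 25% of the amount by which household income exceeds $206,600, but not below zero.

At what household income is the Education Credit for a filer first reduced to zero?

The credit falls by 25% of each dollar above $206,600, so it reaches zero when the excess is $5,075 / 25% = $20,300: income = $206,600 + $20,300 = $226,900.

$226,900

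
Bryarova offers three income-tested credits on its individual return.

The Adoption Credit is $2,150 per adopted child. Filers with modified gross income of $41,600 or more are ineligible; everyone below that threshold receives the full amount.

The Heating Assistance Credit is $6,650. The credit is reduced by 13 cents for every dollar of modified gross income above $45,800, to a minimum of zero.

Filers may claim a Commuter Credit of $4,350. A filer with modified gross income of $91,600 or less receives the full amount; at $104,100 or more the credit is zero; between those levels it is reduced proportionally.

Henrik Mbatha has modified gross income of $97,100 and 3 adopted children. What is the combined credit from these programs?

$2,436

Adoption Credit: base = 3 × $2,150 = $6,450. $97,100 meets or exceeds the $41,600 cutoff, so the credit is $0.
Heating Assistance Credit: 13% of the $51,300 excess over $45,800 is $6,669 ≥ base, so the credit is $0.
Commuter Credit: $97,100 is $5,500 into a $12,500 phase-out range, leaving 7,000/12,500 of the credit: $4,350 × 7,000/12,500 = $2,436.
Total: $0 + $0 + $2,436 = $2,436.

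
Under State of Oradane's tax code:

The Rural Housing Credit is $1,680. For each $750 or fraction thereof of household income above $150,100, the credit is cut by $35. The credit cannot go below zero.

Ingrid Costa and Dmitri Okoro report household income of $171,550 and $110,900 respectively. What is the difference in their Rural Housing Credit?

$1,015

Ingrid ($171,550): Rural Housing Credit: income exceeds $150,100 by $21,450, which is 29 full-or-partial $750 increments; reduction = 29 × $35 = $1,015, leaving $665.
Dmitri ($110,900): Rural Housing Credit: $110,900 is at or below the $150,100 threshold, so the full $1,680 applies.
Difference: |$665 − $1,680| = $1,015.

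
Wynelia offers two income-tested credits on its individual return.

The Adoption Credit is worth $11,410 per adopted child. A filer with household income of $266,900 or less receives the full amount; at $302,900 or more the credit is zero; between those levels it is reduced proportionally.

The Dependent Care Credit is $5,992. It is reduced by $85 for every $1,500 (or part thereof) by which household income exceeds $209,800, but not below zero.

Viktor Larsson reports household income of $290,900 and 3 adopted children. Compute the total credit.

Adoption Credit: base = 3 × $11,410 = $34,230. $290,900 is $24,000 into a $36,000 phase-out range, leaving 12,000/36,000 of the credit: $34,230 × 12,000/36,000 = $11,410.
Dependent Care Credit: income exceeds $209,800 by $81,100, which is 55 full-or-partial $1,500 increments; reduction = 55 × $85 = $4,675, leaving $1,317.
Total: $11,410 + $1,317 = $12,727.

$12,727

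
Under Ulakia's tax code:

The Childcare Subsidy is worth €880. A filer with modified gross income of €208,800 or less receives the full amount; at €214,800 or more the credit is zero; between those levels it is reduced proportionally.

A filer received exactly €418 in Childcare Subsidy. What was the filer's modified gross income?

€418 is 418/880 of the full €880, so 462/880 of the €6,000 range has been used: income = €208,800 + €6,000 × 462/880 = €211,950.

€211,950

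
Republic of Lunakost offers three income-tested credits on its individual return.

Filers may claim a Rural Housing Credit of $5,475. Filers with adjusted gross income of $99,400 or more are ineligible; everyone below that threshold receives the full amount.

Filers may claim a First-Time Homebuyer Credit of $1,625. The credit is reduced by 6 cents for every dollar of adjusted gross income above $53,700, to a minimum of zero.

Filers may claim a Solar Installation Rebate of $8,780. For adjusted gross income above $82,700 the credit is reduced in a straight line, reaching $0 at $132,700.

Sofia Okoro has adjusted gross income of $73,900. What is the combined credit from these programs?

Rural Housing Credit: $73,900 is below the $99,400 cutoff, so the full $5,475 applies.
First-Time Homebuyer Credit: 6% of the $20,200 excess over $53,700 is $1,212; credit = $1,625 − $1,212 = $413.
Solar Installation Rebate: $73,900 is at or below the $82,700 threshold, so the full $8,780 applies.
Total: $5,475 + $413 + $8,780 = $14,668.

$14,668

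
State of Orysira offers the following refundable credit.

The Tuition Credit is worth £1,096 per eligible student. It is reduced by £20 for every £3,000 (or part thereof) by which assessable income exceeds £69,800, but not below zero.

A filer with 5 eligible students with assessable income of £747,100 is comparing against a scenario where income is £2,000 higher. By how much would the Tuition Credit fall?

At £747,100 — base = 5 × £1,096 = £5,480. income exceeds £69,800 by £677,300, which is 226 full-or-partial £3,000 increments; reduction = 226 × £20 = £4,520, leaving £960.
At £749,100 — base = 5 × £1,096 = £5,480. income exceeds £69,800 by £679,300, which is 227 full-or-partial £3,000 increments; reduction = 227 × £20 = £4,540, leaving £940.
Lost: £960 − £940 = £20.

£20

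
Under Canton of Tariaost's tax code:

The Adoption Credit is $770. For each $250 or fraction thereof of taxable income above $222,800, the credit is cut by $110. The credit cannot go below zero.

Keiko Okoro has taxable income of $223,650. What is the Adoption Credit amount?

Adoption Credit: income exceeds $222,800 by $850, which is 4 full-or-partial $250 increments; reduction = 4 × $110 = $440, leaving $330.

$330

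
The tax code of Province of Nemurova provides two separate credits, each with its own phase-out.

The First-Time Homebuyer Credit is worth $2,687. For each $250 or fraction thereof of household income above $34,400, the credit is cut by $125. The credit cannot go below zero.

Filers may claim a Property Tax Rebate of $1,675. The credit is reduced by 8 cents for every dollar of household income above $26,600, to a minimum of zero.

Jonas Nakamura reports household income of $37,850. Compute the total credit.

First-Time Homebuyer Credit: income exceeds $34,400 by $3,450, which is 14 full-or-partial $250 increments; reduction = 14 × $125 = $1,750, leaving $937.
Property Tax Rebate: 8% of the $11,250 excess over $26,600 is $900; credit = $1,675 − $900 = $775.
Total: $937 + $775 = $1,712.

$1,712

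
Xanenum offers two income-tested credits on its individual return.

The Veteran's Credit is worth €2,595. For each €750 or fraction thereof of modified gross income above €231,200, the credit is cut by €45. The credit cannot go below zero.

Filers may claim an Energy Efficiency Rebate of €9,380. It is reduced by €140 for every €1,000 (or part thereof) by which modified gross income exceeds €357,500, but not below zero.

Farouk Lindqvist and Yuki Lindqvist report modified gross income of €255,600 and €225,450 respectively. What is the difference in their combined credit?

Farouk (€255,600): Veteran's Credit: income exceeds €231,200 by €24,400, which is 33 full-or-partial €750 increments; reduction = 33 × €45 = €1,485, leaving €1,110. Energy Efficiency Rebate: €255,600 is at or below the €357,500 threshold, so the full €9,380 applies. total €1,110 + €9,380 = €10,490
Yuki (€225,450): Veteran's Credit: €225,450 is at or below the €231,200 threshold, so the full €2,595 applies. Energy Efficiency Rebate: €225,450 is at or below the €357,500 threshold, so the full €9,380 applies. total €2,595 + €9,380 = €11,975
Difference: |€10,490 − €11,975| = €1,485.

€1,485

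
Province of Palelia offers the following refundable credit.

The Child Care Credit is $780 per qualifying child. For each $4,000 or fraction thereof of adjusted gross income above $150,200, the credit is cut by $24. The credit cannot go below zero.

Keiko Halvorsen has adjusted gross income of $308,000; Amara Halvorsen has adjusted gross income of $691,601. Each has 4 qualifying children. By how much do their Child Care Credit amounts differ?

Keiko ($308,000): Child Care Credit: base = 4 × $780 = $3,120. income exceeds $150,200 by $157,800, which is 40 full-or-partial $4,000 increments; reduction = 40 × $24 = $960, leaving $2,160.
Amara ($691,601): Child Care Credit: base = 4 × $780 = $3,120. income exceeds $150,200 by $541,401 → 136 increments × $24 = $3,264 ≥ base, so the credit is $0.
Difference: |$2,160 − $0| = $2,160.

$2,160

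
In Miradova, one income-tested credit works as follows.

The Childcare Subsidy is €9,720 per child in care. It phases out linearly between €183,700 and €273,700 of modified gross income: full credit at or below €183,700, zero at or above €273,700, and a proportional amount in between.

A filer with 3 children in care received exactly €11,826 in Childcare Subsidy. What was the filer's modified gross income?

Full credit = 3 × €9,720 = €29,160.
€11,826 is 11,826/29,160 of the full €29,160, so 17,334/29,160 of the €90,000 range has been used: income = €183,700 + €90,000 × 17,334/29,160 = €237,200.

€237,200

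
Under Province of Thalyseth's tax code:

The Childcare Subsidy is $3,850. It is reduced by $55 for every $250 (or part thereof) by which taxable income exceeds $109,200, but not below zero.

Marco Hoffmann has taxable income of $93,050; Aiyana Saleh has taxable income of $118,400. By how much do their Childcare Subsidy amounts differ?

Marco ($93,050): Childcare Subsidy: $93,050 is at or below the $109,200 threshold, so the full $3,850 applies.
Aiyana ($118,400): Childcare Subsidy: income exceeds $109,200 by $9,200, which is 37 full-or-partial $250 increments; reduction = 37 × $55 = $2,035, leaving $1,815.
Difference: |$3,850 − $1,815| = $2,035.

$2,035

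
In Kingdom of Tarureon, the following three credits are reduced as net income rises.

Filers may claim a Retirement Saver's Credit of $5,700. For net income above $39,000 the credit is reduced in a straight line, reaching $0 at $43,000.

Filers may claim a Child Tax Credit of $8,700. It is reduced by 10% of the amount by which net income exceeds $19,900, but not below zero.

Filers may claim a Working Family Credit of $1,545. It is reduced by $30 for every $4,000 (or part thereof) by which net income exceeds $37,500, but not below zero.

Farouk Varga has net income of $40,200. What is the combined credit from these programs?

$12,175

Retirement Saver's Credit: $40,200 is $1,200 into a $4,000 phase-out range, leaving 2,800/4,000 of the credit: $5,700 × 2,800/4,000 = $3,990.
Child Tax Credit: 10% of the $20,300 excess over $19,900 is $2,030; credit = $8,700 − $2,030 = $6,670.
Working Family Credit: income exceeds $37,500 by $2,700, which is 1 full-or-partial $4,000 increment; reduction = 1 × $30 = $30, leaving $1,515.
Total: $3,990 + $6,670 + $1,515 = $12,175.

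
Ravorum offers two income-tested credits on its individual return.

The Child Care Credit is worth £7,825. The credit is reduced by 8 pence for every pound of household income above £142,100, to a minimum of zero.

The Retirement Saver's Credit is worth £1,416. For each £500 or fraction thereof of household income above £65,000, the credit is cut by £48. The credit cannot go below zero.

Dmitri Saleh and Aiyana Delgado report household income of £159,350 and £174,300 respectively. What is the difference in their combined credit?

£1,196

Dmitri (£159,350): Child Care Credit: 8% of the £17,250 excess over £142,100 is £1,380; credit = £7,825 − £1,380 = £6,445. Retirement Saver's Credit: income exceeds £65,000 by £94,350 → 189 increments × £48 = £9,072 ≥ base, so the credit is £0. total £6,445 + £0 = £6,445
Aiyana (£174,300): Child Care Credit: 8% of the £32,200 excess over £142,100 is £2,576; credit = £7,825 − £2,576 = £5,249. Retirement Saver's Credit: income exceeds £65,000 by £109,300 → 219 increments × £48 = £10,512 ≥ base, so the credit is £0. total £5,249 + £0 = £5,249
Difference: |£6,445 − £5,249| = £1,196.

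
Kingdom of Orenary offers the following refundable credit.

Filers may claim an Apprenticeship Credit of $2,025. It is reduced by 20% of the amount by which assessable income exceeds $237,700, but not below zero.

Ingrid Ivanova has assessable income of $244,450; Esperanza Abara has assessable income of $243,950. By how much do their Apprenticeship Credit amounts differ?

$100

Ingrid ($244,450): Apprenticeship Credit: 20% of the $6,750 excess over $237,700 is $1,350; credit = $2,025 − $1,350 = $675.
Esperanza ($243,950): Apprenticeship Credit: 20% of the $6,250 excess over $237,700 is $1,250; credit = $2,025 − $1,250 = $775.
Difference: |$675 − $775| = $100.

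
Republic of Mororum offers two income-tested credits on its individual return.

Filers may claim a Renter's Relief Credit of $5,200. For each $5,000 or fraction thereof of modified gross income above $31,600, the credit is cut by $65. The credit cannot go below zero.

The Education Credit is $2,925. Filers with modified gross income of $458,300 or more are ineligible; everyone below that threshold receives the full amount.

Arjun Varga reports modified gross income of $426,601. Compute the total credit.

Renter's Relief Credit: income exceeds $31,600 by $395,001 → 80 increments × $65 = $5,200 ≥ base, so the credit is $0.
Education Credit: $426,601 is below the $458,300 cutoff, so the full $2,925 applies.
Total: $0 + $2,925 = $2,925.

$2,925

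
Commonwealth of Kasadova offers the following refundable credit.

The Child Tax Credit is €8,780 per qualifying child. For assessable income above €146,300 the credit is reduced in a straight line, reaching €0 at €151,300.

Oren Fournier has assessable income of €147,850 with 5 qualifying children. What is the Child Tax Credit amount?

Child Tax Credit: base = 5 × €8,780 = €43,900. €147,850 is €1,550 into a €5,000 phase-out range, leaving 3,450/5,000 of the credit: €43,900 × 3,450/5,000 = €30,291.

€30,291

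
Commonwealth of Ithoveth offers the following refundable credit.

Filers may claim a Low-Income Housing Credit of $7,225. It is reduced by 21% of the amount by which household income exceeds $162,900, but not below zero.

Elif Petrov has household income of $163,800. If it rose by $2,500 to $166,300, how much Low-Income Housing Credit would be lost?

At $163,800 — 21% of the $900 excess over $162,900 is $189; credit = $7,225 − $189 = $7,036.
At $166,300 — 21% of the $3,400 excess over $162,900 is $714; credit = $7,225 − $714 = $6,511.
Lost: $7,036 − $6,511 = $525.

$525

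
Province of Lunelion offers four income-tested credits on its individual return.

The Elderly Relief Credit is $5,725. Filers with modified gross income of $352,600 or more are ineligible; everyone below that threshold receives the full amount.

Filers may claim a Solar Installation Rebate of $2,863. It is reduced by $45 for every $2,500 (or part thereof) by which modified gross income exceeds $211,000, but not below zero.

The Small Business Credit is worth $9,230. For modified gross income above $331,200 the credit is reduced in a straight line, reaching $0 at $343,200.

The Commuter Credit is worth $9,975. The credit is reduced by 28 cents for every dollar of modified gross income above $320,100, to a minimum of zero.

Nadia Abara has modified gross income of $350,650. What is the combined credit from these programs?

$7,489

Elderly Relief Credit: $350,650 is below the $352,600 cutoff, so the full $5,725 applies.
Solar Installation Rebate: income exceeds $211,000 by $139,650, which is 56 full-or-partial $2,500 increments; reduction = 56 × $45 = $2,520, leaving $343.
Small Business Credit: $350,650 is at or above $343,200, so the credit is $0.
Commuter Credit: 28% of the $30,550 excess over $320,100 is $8,554; credit = $9,975 − $8,554 = $1,421.
Total: $5,725 + $343 + $0 + $1,421 = $7,489.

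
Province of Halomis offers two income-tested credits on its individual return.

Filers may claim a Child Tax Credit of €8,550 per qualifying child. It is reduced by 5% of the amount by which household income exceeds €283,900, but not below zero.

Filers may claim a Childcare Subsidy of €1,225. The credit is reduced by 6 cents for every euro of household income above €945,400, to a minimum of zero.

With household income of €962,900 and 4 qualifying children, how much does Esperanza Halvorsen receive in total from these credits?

Child Tax Credit: base = 4 × €8,550 = €34,200. 5% of the €679,000 excess over €283,900 is €33,950; credit = €34,200 − €33,950 = €250.
Childcare Subsidy: 6% of the €17,500 excess over €945,400 is €1,050; credit = €1,225 − €1,050 = €175.
Total: €250 + €175 = €425.

€425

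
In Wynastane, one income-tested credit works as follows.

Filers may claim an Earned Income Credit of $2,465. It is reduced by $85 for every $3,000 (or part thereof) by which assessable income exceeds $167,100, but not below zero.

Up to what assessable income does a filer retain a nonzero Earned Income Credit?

After 28 increments the reduction is 28 × $85 = $2,380, leaving $85; one more increment wipes it out. Increment 28 ends at excess 28 × $3,000 = $84,000, so the highest qualifying income is $167,100 + $84,000 = $251,100.

$251,100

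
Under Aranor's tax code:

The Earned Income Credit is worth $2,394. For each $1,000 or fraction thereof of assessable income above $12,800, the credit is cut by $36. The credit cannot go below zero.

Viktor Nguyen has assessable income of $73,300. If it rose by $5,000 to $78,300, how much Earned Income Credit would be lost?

At $73,300 — income exceeds $12,800 by $60,500, which is 61 full-or-partial $1,000 increments; reduction = 61 × $36 = $2,196, leaving $198.
At $78,300 — income exceeds $12,800 by $65,500, which is 66 full-or-partial $1,000 increments; reduction = 66 × $36 = $2,376, leaving $18.
Lost: $198 − $18 = $180.

$180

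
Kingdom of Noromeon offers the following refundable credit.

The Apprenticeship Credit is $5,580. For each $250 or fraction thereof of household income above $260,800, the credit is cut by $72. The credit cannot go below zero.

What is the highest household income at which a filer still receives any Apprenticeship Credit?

$280,050

After 77 increments the reduction is 77 × $72 = $5,544, leaving $36; one more increment wipes it out. Increment 77 ends at excess 77 × $250 = $19,250, so the highest qualifying income is $260,800 + $19,250 = $280,050.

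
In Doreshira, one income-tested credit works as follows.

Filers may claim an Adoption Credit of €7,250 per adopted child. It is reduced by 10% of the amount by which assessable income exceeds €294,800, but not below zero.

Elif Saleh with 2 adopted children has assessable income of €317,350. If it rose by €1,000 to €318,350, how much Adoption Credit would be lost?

€100

At €317,350 — base = 2 × €7,250 = €14,500. 10% of the €22,550 excess over €294,800 is €2,255; credit = €14,500 − €2,255 = €12,245.
At €318,350 — base = 2 × €7,250 = €14,500. 10% of the €23,550 excess over €294,800 is €2,355; credit = €14,500 − €2,355 = €12,145.
Lost: €12,245 − €12,145 = €100.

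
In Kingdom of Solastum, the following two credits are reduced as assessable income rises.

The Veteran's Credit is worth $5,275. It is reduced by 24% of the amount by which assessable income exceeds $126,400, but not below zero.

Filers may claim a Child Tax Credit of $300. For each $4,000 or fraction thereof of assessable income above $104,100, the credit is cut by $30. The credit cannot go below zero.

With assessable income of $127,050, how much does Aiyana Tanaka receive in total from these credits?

$5,239

Veteran's Credit: 24% of the $650 excess over $126,400 is $156; credit = $5,275 − $156 = $5,119.
Child Tax Credit: income exceeds $104,100 by $22,950, which is 6 full-or-partial $4,000 increments; reduction = 6 × $30 = $180, leaving $120.
Total: $5,119 + $120 = $5,239.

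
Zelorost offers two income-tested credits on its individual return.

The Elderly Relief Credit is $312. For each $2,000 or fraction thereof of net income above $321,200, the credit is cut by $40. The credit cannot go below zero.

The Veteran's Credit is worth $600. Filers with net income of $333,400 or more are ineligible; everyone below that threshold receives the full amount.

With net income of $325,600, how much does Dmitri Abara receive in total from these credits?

$792

Elderly Relief Credit: income exceeds $321,200 by $4,400, which is 3 full-or-partial $2,000 increments; reduction = 3 × $40 = $120, leaving $192.
Veteran's Credit: $325,600 is below the $333,400 cutoff, so the full $600 applies.
Total: $192 + $600 = $792.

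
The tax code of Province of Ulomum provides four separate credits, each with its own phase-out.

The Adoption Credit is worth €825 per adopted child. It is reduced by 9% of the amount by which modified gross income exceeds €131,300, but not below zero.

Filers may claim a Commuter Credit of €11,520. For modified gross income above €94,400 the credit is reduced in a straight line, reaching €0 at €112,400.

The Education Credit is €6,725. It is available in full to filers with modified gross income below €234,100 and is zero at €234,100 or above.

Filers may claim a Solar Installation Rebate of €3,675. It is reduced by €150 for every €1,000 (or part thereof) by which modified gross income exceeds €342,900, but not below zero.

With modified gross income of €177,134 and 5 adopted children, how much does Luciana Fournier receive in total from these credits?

€10,400

Adoption Credit: base = 5 × €825 = €4,125. 9% of the €45,834 excess over €131,300 is €4,125.06 ≥ base, so the credit is €0.
Commuter Credit: €177,134 is at or above €112,400, so the credit is €0.
Education Credit: €177,134 is below the €234,100 cutoff, so the full €6,725 applies.
Solar Installation Rebate: €177,134 is at or below the €342,900 threshold, so the full €3,675 applies.
Total: €0 + €0 + €6,725 + €3,675 = €10,400.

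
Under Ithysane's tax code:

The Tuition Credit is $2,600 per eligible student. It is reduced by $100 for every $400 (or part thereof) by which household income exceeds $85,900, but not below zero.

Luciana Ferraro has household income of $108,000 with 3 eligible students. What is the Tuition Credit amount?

Tuition Credit: base = 3 × $2,600 = $7,800. income exceeds $85,900 by $22,100, which is 56 full-or-partial $400 increments; reduction = 56 × $100 = $5,600, leaving $2,200.

$2,200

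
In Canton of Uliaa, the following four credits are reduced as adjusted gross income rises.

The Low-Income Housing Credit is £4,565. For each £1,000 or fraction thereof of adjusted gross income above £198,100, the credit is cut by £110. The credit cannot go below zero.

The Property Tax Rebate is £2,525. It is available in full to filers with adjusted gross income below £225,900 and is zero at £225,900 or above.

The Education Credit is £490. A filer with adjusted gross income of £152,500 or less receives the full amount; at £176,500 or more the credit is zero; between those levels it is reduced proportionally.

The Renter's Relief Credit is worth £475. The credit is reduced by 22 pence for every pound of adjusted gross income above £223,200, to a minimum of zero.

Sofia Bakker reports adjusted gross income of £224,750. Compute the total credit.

Low-Income Housing Credit: income exceeds £198,100 by £26,650, which is 27 full-or-partial £1,000 increments; reduction = 27 × £110 = £2,970, leaving £1,595.
Property Tax Rebate: £224,750 is below the £225,900 cutoff, so the full £2,525 applies.
Education Credit: £224,750 is at or above £176,500, so the credit is £0.
Renter's Relief Credit: 22% of the £1,550 excess over £223,200 is £341; credit = £475 − £341 = £134.
Total: £1,595 + £2,525 + £0 + £134 = £4,254.

£4,254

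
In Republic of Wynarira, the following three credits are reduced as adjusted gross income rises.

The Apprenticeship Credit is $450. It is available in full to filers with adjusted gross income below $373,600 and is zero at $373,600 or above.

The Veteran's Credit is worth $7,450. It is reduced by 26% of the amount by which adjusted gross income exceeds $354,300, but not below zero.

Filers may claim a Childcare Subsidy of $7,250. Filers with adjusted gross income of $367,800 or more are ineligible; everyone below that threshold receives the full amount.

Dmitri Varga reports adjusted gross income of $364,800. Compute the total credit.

Apprenticeship Credit: $364,800 is below the $373,600 cutoff, so the full $450 applies.
Veteran's Credit: 26% of the $10,500 excess over $354,300 is $2,730; credit = $7,450 − $2,730 = $4,720.
Childcare Subsidy: $364,800 is below the $367,800 cutoff, so the full $7,250 applies.
Total: $450 + $4,720 + $7,250 = $12,420.

$12,420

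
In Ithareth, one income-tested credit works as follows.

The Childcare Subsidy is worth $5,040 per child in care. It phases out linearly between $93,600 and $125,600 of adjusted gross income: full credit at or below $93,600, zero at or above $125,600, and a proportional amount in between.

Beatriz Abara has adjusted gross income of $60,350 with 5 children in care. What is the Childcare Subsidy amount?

$25,200

Childcare Subsidy: base = 5 × $5,040 = $25,200. $60,350 is at or below the $93,600 threshold, so the full $25,200 applies.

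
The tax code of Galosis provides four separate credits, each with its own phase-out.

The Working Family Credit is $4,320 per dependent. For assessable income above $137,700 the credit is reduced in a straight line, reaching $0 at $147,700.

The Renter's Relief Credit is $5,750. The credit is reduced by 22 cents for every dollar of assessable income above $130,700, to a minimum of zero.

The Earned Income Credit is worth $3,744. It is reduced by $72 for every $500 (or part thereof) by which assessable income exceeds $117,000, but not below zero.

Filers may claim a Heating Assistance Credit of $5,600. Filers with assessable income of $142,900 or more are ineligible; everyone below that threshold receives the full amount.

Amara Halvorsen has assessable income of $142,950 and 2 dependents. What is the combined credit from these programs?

Working Family Credit: base = 2 × $4,320 = $8,640. $142,950 is $5,250 into a $10,000 phase-out range, leaving 4,750/10,000 of the credit: $8,640 × 4,750/10,000 = $4,104.
Renter's Relief Credit: 22% of the $12,250 excess over $130,700 is $2,695; credit = $5,750 − $2,695 = $3,055.
Earned Income Credit: income exceeds $117,000 by $25,950 → 52 increments × $72 = $3,744 ≥ base, so the credit is $0.
Heating Assistance Credit: $142,950 meets or exceeds the $142,900 cutoff, so the credit is $0.
Total: $4,104 + $3,055 + $0 + $0 = $7,159.

$7,159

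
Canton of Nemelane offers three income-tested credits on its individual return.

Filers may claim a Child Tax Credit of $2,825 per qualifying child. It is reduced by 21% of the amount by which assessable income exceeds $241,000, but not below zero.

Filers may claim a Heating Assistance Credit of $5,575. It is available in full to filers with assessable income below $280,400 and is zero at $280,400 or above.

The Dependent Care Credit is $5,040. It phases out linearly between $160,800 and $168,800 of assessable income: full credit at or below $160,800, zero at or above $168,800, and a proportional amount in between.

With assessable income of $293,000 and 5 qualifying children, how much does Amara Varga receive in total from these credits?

Child Tax Credit: base = 5 × $2,825 = $14,125. 21% of the $52,000 excess over $241,000 is $10,920; credit = $14,125 − $10,920 = $3,205.
Heating Assistance Credit: $293,000 meets or exceeds the $280,400 cutoff, so the credit is $0.
Dependent Care Credit: $293,000 is at or above $168,800, so the credit is $0.
Total: $3,205 + $0 + $0 = $3,205.

$3,205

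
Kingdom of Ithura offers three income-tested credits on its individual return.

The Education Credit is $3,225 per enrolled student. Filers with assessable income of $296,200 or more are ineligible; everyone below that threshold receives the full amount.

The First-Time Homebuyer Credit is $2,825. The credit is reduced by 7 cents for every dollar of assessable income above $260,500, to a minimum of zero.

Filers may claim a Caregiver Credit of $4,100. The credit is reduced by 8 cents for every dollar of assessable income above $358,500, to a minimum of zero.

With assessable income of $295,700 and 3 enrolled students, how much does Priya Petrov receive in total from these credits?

Education Credit: base = 3 × $3,225 = $9,675. $295,700 is below the $296,200 cutoff, so the full $9,675 applies.
First-Time Homebuyer Credit: 7% of the $35,200 excess over $260,500 is $2,464; credit = $2,825 − $2,464 = $361.
Caregiver Credit: $295,700 is at or below the $358,500 threshold, so the full $4,100 applies.
Total: $9,675 + $361 + $4,100 = $14,136.

$14,136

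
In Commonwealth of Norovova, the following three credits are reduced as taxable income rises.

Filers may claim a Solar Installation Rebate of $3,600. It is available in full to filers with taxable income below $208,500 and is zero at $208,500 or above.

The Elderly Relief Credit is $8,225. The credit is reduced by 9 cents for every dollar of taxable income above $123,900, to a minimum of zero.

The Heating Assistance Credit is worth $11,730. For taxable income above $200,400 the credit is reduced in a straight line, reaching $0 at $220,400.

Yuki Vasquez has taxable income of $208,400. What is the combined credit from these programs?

Solar Installation Rebate: $208,400 is below the $208,500 cutoff, so the full $3,600 applies.
Elderly Relief Credit: 9% of the $84,500 excess over $123,900 is $7,605; credit = $8,225 − $7,605 = $620.
Heating Assistance Credit: $208,400 is $8,000 into a $20,000 phase-out range, leaving 12,000/20,000 of the credit: $11,730 × 12,000/20,000 = $7,038.
Total: $3,600 + $620 + $7,038 = $11,258.

$11,258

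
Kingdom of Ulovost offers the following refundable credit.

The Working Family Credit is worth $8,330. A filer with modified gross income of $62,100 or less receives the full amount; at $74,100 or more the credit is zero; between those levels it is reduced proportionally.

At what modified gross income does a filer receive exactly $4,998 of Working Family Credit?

$4,998 is 4,998/8,330 of the full $8,330, so 3,332/8,330 of the $12,000 range has been used: income = $62,100 + $12,000 × 3,332/8,330 = $66,900.

$66,900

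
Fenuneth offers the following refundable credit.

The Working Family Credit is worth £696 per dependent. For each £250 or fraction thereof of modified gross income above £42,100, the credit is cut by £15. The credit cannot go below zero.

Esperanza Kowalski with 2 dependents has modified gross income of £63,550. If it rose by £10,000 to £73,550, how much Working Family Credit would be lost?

At £63,550 — base = 2 × £696 = £1,392. income exceeds £42,100 by £21,450, which is 86 full-or-partial £250 increments; reduction = 86 × £15 = £1,290, leaving £102.
At £73,550 — base = 2 × £696 = £1,392. income exceeds £42,100 by £31,450 → 126 increments × £15 = £1,890 ≥ base, so the credit is £0.
Lost: £102 − £0 = £102.

£102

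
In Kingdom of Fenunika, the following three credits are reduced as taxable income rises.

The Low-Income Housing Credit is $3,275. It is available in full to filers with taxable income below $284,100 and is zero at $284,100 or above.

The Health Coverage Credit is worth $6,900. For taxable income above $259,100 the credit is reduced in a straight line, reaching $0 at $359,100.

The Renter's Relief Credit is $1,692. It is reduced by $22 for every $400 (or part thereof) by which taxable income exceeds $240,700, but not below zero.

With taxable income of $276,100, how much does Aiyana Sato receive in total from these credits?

Low-Income Housing Credit: $276,100 is below the $284,100 cutoff, so the full $3,275 applies.
Health Coverage Credit: $276,100 is $17,000 into a $100,000 phase-out range, leaving 83,000/100,000 of the credit: $6,900 × 83,000/100,000 = $5,727.
Renter's Relief Credit: income exceeds $240,700 by $35,400 → 89 increments × $22 = $1,958 ≥ base, so the credit is $0.
Total: $3,275 + $5,727 + $0 = $9,002.

$9,002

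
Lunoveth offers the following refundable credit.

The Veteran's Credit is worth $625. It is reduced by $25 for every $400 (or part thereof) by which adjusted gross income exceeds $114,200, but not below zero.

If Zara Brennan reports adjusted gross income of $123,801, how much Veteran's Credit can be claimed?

$0

Veteran's Credit: income exceeds $114,200 by $9,601 → 25 increments × $25 = $625 ≥ base, so the credit is $0.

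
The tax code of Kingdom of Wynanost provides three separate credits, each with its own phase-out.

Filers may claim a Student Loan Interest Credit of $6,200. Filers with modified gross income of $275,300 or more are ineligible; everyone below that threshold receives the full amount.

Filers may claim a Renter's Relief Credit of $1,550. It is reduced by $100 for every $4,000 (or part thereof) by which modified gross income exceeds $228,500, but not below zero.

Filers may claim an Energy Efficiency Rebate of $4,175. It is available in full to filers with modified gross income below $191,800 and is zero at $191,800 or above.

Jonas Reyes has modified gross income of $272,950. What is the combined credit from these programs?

Student Loan Interest Credit: $272,950 is below the $275,300 cutoff, so the full $6,200 applies.
Renter's Relief Credit: income exceeds $228,500 by $44,450, which is 12 full-or-partial $4,000 increments; reduction = 12 × $100 = $1,200, leaving $350.
Energy Efficiency Rebate: $272,950 meets or exceeds the $191,800 cutoff, so the credit is $0.
Total: $6,200 + $350 + $0 = $6,550.

$6,550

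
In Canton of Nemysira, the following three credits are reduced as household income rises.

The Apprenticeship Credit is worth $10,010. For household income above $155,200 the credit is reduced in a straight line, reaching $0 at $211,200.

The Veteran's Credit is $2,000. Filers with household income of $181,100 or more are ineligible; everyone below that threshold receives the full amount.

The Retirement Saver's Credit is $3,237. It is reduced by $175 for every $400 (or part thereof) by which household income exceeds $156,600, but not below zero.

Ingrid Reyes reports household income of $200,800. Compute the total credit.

Apprenticeship Credit: $200,800 is $45,600 into a $56,000 phase-out range, leaving 10,400/56,000 of the credit: $10,010 × 10,400/56,000 = $1,859.
Veteran's Credit: $200,800 meets or exceeds the $181,100 cutoff, so the credit is $0.
Retirement Saver's Credit: income exceeds $156,600 by $44,200 → 111 increments × $175 = $19,425 ≥ base, so the credit is $0.
Total: $1,859 + $0 + $0 = $1,859.

$1,859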